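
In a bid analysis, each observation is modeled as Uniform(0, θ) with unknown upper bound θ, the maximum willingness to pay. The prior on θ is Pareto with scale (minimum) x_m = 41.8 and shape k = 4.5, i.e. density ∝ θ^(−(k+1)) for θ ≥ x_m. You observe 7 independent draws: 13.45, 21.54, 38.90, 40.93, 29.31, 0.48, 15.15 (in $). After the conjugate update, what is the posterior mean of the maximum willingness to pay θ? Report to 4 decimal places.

45.7810

A Pareto(scale x_m, shape k) prior on the upper bound θ of Uniform(0, θ) is conjugate: posterior is Pareto(max(x_m, max xᵢ), k + n).
Sample maximum = 40.93; prior scale x_m = 41.8 → posterior scale = max = 41.80.
Posterior shape = 4.5 + 7 = 11.5.
E[θ|data] = k·x_m/(k−1) = 11.5·41.80/10.5 = 45.7810.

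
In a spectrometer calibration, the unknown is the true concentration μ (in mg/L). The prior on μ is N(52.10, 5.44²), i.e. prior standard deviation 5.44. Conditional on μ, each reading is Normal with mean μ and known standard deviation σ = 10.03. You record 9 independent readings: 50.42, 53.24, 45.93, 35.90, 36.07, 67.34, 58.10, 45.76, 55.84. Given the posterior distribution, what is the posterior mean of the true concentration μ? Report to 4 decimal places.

For Normal data with known variance σ², a Normal(μ₀, σ₀²) prior on μ is conjugate. Posterior precision = 1/σ₀² + n/σ²; posterior mean is the precision-weighted average of μ₀ and x̄.
Σxᵢ = 50.42 + 53.24 + 45.93 + 35.90 + 36.07 + 67.34 + 58.10 + 45.76 + 55.84 = 448.6, so n·x̄ = 448.6.
σ₀² = 5.44² = 29.5936, σ² = 10.03² = 100.6009; σ² + n·σ₀² = 100.6009 + 9·29.5936 = 366.9433.
Posterior mean = (μ₀/σ₀² + n·x̄/σ²)/(1/σ₀² + n/σ²) = (σ²·μ₀ + σ₀²·n·x̄)/(σ² + n·σ₀²) = (100.6009·52.10 + 29.5936·448.6)/366.9433 = 18516.99585/366.9433 = 50.4628.

50.4628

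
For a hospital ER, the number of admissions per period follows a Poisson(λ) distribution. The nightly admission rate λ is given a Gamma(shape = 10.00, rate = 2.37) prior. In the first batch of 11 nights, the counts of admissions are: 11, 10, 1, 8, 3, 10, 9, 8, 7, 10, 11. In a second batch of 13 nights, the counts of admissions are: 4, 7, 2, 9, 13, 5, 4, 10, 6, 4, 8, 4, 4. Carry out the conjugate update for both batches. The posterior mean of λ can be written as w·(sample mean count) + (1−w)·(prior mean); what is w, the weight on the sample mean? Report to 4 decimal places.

With a Gamma(shape α, rate β) prior, the Poisson likelihood is conjugate: the posterior is Gamma(α + ΣXᵢ, β + n).
Total number of nights: n = 11 + 13 = 24.
Posterior mean = (α₀+S)/(β₀+n) = [n/(β₀+n)]·(S/n) + [β₀/(β₀+n)]·(α₀/β₀), so only n and β₀ enter the weight.
Weight on data w = n/(β₀+n) = 24/(2.37+24) = 24/26.37 = 0.9101.

0.9101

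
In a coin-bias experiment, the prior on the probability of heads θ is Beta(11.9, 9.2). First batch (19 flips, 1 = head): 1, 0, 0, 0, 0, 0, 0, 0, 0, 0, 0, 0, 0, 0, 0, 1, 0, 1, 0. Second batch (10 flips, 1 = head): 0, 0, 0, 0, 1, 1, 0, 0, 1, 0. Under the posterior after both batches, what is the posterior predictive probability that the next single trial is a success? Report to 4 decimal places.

The Beta prior is conjugate to a Binomial/Bernoulli likelihood; the update adds successes to α and failures to β.
After batch 1: Beta(11.9+3, 9.2+16) = Beta(14.9, 25.2).
After batch 2: Beta(14.9+3, 25.2+7) = Beta(17.9, 32.2).
For a single future Bernoulli trial, P(success | data) = α/(α+β) = 0.3573.

0.3573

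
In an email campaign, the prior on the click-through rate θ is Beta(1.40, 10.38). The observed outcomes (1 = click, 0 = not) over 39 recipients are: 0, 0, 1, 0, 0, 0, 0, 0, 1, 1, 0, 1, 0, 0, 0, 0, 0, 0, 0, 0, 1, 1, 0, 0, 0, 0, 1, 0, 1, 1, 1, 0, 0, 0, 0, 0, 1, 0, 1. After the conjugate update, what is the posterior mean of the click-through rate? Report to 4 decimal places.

0.2639

The Beta prior is conjugate to a Binomial/Bernoulli likelihood; the update adds successes to α and failures to β.
Posterior: Beta(α+k, β+n−k) = Beta(1.40+12, 10.38+27) = Beta(13.40, 37.38).
Posterior mean = α/(α+β) = 13.40/50.78 = 0.2639.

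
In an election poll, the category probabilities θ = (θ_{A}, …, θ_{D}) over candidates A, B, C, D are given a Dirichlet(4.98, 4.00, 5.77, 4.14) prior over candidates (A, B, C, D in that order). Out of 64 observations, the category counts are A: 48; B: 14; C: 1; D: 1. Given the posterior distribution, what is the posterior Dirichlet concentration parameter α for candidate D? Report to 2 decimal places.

5.14

The Dirichlet prior is conjugate to the Multinomial likelihood: each posterior αⱼ = prior αⱼ + observed count nⱼ.
Posterior concentration: (52.98, 18.00, 6.77, 5.14), total = 82.89.
α_{D} = 4.14 + 1 = 5.14.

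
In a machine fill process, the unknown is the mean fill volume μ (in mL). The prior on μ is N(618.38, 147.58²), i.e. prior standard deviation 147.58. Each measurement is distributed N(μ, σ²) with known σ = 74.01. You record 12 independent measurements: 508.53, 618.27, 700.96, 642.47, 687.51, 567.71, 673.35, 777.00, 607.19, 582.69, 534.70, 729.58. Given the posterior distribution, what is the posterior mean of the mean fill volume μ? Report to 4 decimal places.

635.4718

For Normal data with known variance σ², a Normal(μ₀, σ₀²) prior on μ is conjugate. Posterior precision = 1/σ₀² + n/σ²; posterior mean is the precision-weighted average of μ₀ and x̄.
Σxᵢ = 508.53 + 618.27 + 700.96 + 642.47 + 687.51 + 567.71 + 673.35 + 777.00 + 607.19 + 582.69 + 534.70 + 729.58 = 7629.96, so n·x̄ = 7629.96.
σ₀² = 147.58² = 21779.8564, σ² = 74.01² = 5477.4801; σ² + n·σ₀² = 5477.4801 + 12·21779.8564 = 266835.7569.
Posterior mean = (μ₀/σ₀² + n·x̄/σ²)/(1/σ₀² + n/σ²) = (σ²·μ₀ + σ₀²·n·x̄)/(σ² + n·σ₀²) = (5477.4801·618.38 + 21779.8564·7629.96)/266835.7569 = 169566597.281982/266835.7569 = 635.4718.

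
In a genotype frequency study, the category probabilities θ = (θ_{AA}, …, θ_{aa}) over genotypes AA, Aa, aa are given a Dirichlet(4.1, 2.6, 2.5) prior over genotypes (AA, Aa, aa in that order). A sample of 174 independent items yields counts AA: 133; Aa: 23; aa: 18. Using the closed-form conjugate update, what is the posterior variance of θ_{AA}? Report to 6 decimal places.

The Dirichlet prior is conjugate to the Multinomial likelihood: each posterior αⱼ = prior αⱼ + observed count nⱼ.
Posterior concentration: (137.1, 25.6, 20.5), total = 183.2.
Var[θ_j] = α_j(Σα−α_j)/((Σα)²(Σα+1)) = 137.1·46.1/(183.2²·184.2) = 0.001022.

0.001022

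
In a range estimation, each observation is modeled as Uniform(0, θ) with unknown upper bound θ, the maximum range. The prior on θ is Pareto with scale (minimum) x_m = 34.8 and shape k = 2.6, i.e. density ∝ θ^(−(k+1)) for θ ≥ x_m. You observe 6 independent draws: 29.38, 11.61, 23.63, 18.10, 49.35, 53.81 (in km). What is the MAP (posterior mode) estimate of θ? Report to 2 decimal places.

A Pareto(scale x_m, shape k) prior on the upper bound θ of Uniform(0, θ) is conjugate: posterior is Pareto(max(x_m, max xᵢ), k + n).
Sample maximum = 53.81; prior scale x_m = 34.8 → posterior scale = max = 53.81.
Posterior shape = 2.6 + 6 = 8.6.
The Pareto density is decreasing on [x_m, ∞), so the mode is x_m = 53.81.

53.81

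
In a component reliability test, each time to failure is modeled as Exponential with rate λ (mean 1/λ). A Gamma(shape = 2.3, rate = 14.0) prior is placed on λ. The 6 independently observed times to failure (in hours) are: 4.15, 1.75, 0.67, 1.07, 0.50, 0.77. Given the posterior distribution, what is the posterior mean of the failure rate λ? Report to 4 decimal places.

With a Gamma(shape α, rate β) prior on the exponential rate λ, the posterior after n observations with total T = Σxᵢ is Gamma(α+n, β+T).
Sum of observations T = 8.91 hours; n = 6.
Posterior: Gamma(2.3+6, 14.0+8.91) = Gamma(8.3, 22.91).
Posterior mean of λ = α/β = 8.3/22.91 = 0.3623.

0.3623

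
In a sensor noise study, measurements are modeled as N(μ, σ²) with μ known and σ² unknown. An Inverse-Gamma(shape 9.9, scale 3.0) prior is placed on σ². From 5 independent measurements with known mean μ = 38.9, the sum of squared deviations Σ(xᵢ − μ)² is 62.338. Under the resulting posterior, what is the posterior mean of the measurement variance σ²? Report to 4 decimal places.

2.9973

With known mean μ and an Inverse-Gamma(α, β) prior on σ², the Normal likelihood is conjugate: posterior is Inv-Gamma(α + n/2, β + Σ(xᵢ−μ)²/2).
Posterior: Inv-Gamma(9.9 + 5/2, 3.0 + 62.338/2) = Inv-Gamma(12.40, 34.1690).
E[σ²|data] = β/(α−1) = 34.1690/11.40 = 2.9973.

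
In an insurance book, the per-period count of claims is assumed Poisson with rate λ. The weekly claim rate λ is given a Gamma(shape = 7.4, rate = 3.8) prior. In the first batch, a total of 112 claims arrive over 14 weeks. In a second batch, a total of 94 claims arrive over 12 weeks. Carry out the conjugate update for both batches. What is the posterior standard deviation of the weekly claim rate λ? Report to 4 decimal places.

0.4902

With a Gamma(shape α, rate β) prior, the Poisson likelihood is conjugate: the posterior is Gamma(α + ΣXᵢ, β + n).
After batch 1: Gamma(α+S, β+n) = Gamma(7.4+112, 3.8+14) = Gamma(119.4, 17.8).
After batch 2: Gamma(α+S, β+n) = Gamma(119.4+94, 17.8+12) = Gamma(213.4, 29.8).
SD = √α/β = √213.4/29.8 = 0.4902.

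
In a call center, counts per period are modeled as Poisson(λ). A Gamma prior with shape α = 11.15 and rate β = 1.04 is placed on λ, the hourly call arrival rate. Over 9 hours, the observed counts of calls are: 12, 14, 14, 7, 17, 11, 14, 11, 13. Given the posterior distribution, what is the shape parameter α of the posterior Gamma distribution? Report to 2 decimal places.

With a Gamma(shape α, rate β) prior, the Poisson likelihood is conjugate: the posterior is Gamma(α + ΣXᵢ, β + n).
Sum of counts S = 113 over n = 9 hours.
Posterior: Gamma(α+S, β+n) = Gamma(11.15+113, 1.04+9) = Gamma(124.15, 10.04).
Posterior α = 124.15.

124.15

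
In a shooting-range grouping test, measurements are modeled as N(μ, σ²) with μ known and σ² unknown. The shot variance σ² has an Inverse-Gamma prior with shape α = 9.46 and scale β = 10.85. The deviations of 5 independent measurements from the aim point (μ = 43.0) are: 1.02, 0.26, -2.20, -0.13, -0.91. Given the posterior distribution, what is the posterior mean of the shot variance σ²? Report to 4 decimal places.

With known mean μ and an Inverse-Gamma(α, β) prior on σ², the Normal likelihood is conjugate: posterior is Inv-Gamma(α + n/2, β + Σ(xᵢ−μ)²/2).
Σ(xᵢ−μ)² = (1.02)² + (0.26)² + (-2.20)² + (-0.13)² + (-0.91)² = 6.7930.
Posterior: Inv-Gamma(9.46 + 5/2, 10.85 + 6.7930/2) = Inv-Gamma(11.96, 14.24650).
E[σ²|data] = β/(α−1) = 14.24650/10.96 = 1.2999.

1.2999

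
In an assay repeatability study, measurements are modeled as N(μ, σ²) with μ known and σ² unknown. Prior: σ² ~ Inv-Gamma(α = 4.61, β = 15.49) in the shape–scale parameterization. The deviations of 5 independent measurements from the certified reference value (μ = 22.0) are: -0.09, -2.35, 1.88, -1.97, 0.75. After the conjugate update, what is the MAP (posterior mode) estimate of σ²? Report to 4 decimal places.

With known mean μ and an Inverse-Gamma(α, β) prior on σ², the Normal likelihood is conjugate: posterior is Inv-Gamma(α + n/2, β + Σ(xᵢ−μ)²/2).
Σ(xᵢ−μ)² = (-0.09)² + (-2.35)² + (1.88)² + (-1.97)² + (0.75)² = 13.5084.
Posterior: Inv-Gamma(4.61 + 5/2, 15.49 + 13.5084/2) = Inv-Gamma(7.11, 22.24420).
Mode = β/(α+1) = 22.24420/8.11 = 2.7428.

2.7428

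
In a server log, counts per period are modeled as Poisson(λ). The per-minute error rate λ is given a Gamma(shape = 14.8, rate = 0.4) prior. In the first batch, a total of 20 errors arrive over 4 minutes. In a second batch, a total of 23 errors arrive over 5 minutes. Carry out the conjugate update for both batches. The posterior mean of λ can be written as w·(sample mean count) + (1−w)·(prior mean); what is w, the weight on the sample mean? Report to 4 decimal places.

With a Gamma(shape α, rate β) prior, the Poisson likelihood is conjugate: the posterior is Gamma(α + ΣXᵢ, β + n).
Total number of minutes: n = 4 + 5 = 9.
Posterior mean = (α₀+S)/(β₀+n) = [n/(β₀+n)]·(S/n) + [β₀/(β₀+n)]·(α₀/β₀), so only n and β₀ enter the weight.
Weight on data w = n/(β₀+n) = 9/(0.4+9) = 9/9.4 = 0.9574.

0.9574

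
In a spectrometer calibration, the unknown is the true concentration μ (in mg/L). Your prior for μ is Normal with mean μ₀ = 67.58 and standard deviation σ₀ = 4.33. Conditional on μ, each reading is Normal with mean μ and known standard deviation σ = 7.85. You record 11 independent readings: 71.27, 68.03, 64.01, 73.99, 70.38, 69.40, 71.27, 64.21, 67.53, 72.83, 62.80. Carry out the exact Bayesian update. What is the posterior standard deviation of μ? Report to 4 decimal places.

For Normal data with known variance σ², a Normal(μ₀, σ₀²) prior on μ is conjugate. Posterior precision = 1/σ₀² + n/σ²; posterior mean is the precision-weighted average of μ₀ and x̄.
σ₀² = 4.33² = 18.7489, σ² = 7.85² = 61.6225; σ² + n·σ₀² = 61.6225 + 11·18.7489 = 267.8604.
Posterior precision = 1/σ₀² + n/σ² = 1/18.7489 + 11/61.6225 = (σ² + n·σ₀²)/(σ₀²σ²) = 267.8604/(18.7489·61.6225); posterior variance σₙ² = σ₀²σ²/(σ² + n·σ₀²) = 18.7489·61.6225/267.8604 = 4.313269.
Posterior SD = √σₙ² = √(18.7489·61.6225/267.8604) = 2.0768.

2.0768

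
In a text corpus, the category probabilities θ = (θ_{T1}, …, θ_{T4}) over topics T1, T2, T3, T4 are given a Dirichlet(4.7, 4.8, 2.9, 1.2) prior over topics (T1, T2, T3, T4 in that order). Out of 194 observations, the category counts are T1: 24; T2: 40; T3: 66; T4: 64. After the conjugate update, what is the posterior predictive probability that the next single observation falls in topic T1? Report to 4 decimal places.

0.1382

The Dirichlet prior is conjugate to the Multinomial likelihood: each posterior αⱼ = prior αⱼ + observed count nⱼ.
Posterior concentration: (28.7, 44.8, 68.9, 65.2), total = 207.6.
P(next = T1 | data) = α_{T1}/Σα = 0.1382.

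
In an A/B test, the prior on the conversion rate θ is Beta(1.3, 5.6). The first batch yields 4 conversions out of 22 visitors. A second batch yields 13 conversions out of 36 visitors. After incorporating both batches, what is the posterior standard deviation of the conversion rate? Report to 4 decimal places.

0.0554

The Beta prior is conjugate to a Binomial/Bernoulli likelihood; the update adds successes to α and failures to β.
After batch 1: Beta(1.3+4, 5.6+18) = Beta(5.3, 23.6).
After batch 2: Beta(5.3+13, 23.6+23) = Beta(18.3, 46.6).
Var = αβ/((α+β)²(α+β+1)) = 18.3·46.6/(64.9²·65.9) = 0.00307229; SD = √0.00307229 = 0.0554.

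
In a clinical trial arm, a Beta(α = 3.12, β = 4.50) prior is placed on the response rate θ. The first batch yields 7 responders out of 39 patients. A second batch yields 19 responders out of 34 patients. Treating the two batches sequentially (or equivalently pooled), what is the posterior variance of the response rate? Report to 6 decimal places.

0.002827

The Beta prior is conjugate to a Binomial/Bernoulli likelihood; the update adds successes to α and failures to β.
After batch 1: Beta(3.12+7, 4.50+32) = Beta(10.12, 36.50).
After batch 2: Beta(10.12+19, 36.50+15) = Beta(29.12, 51.50).
Var = αβ/((α+β)²(α+β+1)) = 29.12·51.50/(80.62²·81.62) = 0.002827.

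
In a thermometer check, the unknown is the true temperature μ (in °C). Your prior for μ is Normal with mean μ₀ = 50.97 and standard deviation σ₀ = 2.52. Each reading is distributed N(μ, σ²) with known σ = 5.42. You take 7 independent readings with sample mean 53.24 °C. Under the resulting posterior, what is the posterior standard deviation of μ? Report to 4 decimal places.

1.5896

For Normal data with known variance σ², a Normal(μ₀, σ₀²) prior on μ is conjugate. Posterior precision = 1/σ₀² + n/σ²; posterior mean is the precision-weighted average of μ₀ and x̄.
σ₀² = 2.52² = 6.3504, σ² = 5.42² = 29.3764; σ² + n·σ₀² = 29.3764 + 7·6.3504 = 73.8292.
Posterior precision = 1/σ₀² + n/σ² = 1/6.3504 + 7/29.3764 = (σ² + n·σ₀²)/(σ₀²σ²) = 73.8292/(6.3504·29.3764); posterior variance σₙ² = σ₀²σ²/(σ² + n·σ₀²) = 6.3504·29.3764/73.8292 = 2.526804.
Posterior SD = √σₙ² = √(6.3504·29.3764/73.8292) = 1.5896.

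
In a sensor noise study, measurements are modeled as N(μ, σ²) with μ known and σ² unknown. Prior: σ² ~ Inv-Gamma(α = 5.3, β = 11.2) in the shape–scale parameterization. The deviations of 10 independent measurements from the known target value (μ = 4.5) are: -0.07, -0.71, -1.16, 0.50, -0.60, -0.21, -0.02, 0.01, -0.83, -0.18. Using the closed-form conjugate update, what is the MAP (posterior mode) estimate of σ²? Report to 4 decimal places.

1.1341

With known mean μ and an Inverse-Gamma(α, β) prior on σ², the Normal likelihood is conjugate: posterior is Inv-Gamma(α + n/2, β + Σ(xᵢ−μ)²/2).
Σ(xᵢ−μ)² = (-0.07)² + (-0.71)² + (-1.16)² + (0.50)² + (-0.60)² + (-0.21)² + (-0.02)² + (0.01)² + (-0.83)² + (-0.18)² = 3.2305.
Posterior: Inv-Gamma(5.3 + 10/2, 11.2 + 3.2305/2) = Inv-Gamma(10.30, 12.81525).
Mode = β/(α+1) = 12.81525/11.30 = 1.1341.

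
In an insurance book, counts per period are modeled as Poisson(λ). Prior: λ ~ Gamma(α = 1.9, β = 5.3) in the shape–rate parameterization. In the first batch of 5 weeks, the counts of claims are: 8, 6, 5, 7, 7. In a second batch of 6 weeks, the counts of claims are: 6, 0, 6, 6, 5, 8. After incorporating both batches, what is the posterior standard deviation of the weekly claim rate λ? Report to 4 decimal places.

0.4980

With a Gamma(shape α, rate β) prior, the Poisson likelihood is conjugate: the posterior is Gamma(α + ΣXᵢ, β + n).
Batch 1: sum of counts S = 33 over n = 5 weeks.
After batch 1: Gamma(α+S, β+n) = Gamma(1.9+33, 5.3+5) = Gamma(34.9, 10.3).
Batch 2: sum of counts S = 31 over n = 6 weeks.
After batch 2: Gamma(α+S, β+n) = Gamma(34.9+31, 10.3+6) = Gamma(65.9, 16.3).
SD = √α/β = √65.9/16.3 = 0.4980.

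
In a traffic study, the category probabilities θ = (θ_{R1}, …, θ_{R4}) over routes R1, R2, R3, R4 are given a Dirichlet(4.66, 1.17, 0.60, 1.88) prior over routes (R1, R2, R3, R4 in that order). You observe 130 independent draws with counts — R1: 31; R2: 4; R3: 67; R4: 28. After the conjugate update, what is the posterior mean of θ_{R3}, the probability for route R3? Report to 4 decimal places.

0.4888

The Dirichlet prior is conjugate to the Multinomial likelihood: each posterior αⱼ = prior αⱼ + observed count nⱼ.
Posterior concentration: (35.66, 5.17, 67.60, 29.88), total = 138.31.
E[θ_{R3}|data] = α_{R3}/Σα = 67.60/138.31 = 0.4888.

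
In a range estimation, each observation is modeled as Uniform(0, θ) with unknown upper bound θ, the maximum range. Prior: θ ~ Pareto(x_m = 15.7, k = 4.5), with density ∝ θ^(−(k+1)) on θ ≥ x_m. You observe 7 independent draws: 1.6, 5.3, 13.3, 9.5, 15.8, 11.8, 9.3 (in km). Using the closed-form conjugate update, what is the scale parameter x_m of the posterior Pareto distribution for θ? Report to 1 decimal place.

15.8

A Pareto(scale x_m, shape k) prior on the upper bound θ of Uniform(0, θ) is conjugate: posterior is Pareto(max(x_m, max xᵢ), k + n).
Sample maximum = 15.8; prior scale x_m = 15.7 → posterior scale = max = 15.8.
Posterior shape = 4.5 + 7 = 11.5.
Posterior scale x_m = 15.8.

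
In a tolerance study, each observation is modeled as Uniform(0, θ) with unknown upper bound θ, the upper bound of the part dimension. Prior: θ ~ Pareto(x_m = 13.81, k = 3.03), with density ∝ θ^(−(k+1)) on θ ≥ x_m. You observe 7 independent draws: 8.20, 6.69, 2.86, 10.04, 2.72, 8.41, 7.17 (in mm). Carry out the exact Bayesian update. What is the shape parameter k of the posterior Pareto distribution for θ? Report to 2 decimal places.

10.03

A Pareto(scale x_m, shape k) prior on the upper bound θ of Uniform(0, θ) is conjugate: posterior is Pareto(max(x_m, max xᵢ), k + n).
Sample maximum = 10.04; prior scale x_m = 13.81 → posterior scale = max = 13.81.
Posterior shape = 3.03 + 7 = 10.03.
Posterior shape k = 10.03.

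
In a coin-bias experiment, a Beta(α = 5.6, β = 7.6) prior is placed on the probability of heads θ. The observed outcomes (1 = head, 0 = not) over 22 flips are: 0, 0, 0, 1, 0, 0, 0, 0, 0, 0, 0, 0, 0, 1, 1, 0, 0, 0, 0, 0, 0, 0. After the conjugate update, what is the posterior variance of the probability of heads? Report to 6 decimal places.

The Beta prior is conjugate to a Binomial/Bernoulli likelihood; the update adds successes to α and failures to β.
Posterior: Beta(α+k, β+n−k) = Beta(5.6+3, 7.6+19) = Beta(8.6, 26.6).
Var = αβ/((α+β)²(α+β+1)) = 8.6·26.6/(35.2²·36.2) = 0.005100.

0.005100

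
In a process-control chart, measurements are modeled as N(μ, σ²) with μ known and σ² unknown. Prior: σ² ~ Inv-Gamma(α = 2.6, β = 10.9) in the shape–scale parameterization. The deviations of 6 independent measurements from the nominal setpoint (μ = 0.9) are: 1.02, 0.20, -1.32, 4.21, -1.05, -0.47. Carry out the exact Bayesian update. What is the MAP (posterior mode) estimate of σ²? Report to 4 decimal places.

3.3084

With known mean μ and an Inverse-Gamma(α, β) prior on σ², the Normal likelihood is conjugate: posterior is Inv-Gamma(α + n/2, β + Σ(xᵢ−μ)²/2).
Σ(xᵢ−μ)² = (1.02)² + (0.20)² + (-1.32)² + (4.21)² + (-1.05)² + (-0.47)² = 21.8703.
Posterior: Inv-Gamma(2.6 + 6/2, 10.9 + 21.8703/2) = Inv-Gamma(5.60, 21.83515).
Mode = β/(α+1) = 21.83515/6.60 = 3.3084.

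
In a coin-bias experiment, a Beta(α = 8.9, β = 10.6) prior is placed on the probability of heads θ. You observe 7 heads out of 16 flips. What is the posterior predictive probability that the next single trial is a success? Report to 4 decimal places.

The Beta prior is conjugate to a Binomial/Bernoulli likelihood; the update adds successes to α and failures to β.
Posterior: Beta(α+k, β+n−k) = Beta(8.9+7, 10.6+9) = Beta(15.9, 19.6).
For a single future Bernoulli trial, P(success | data) = α/(α+β) = 0.4479.

0.4479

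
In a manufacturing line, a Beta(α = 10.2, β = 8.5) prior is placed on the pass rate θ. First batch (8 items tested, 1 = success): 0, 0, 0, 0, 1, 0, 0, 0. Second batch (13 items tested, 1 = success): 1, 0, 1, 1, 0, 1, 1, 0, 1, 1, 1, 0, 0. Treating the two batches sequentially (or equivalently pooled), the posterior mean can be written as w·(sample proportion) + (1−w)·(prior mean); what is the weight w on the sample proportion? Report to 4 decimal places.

0.5290

The Beta prior is conjugate to a Binomial/Bernoulli likelihood; the update adds successes to α and failures to β.
Total number of items tested: n = 8 + 13 = 21.
Posterior mean = (α₀+k)/(α₀+β₀+n) = [n/(α₀+β₀+n)]·(k/n) + [(α₀+β₀)/(α₀+β₀+n)]·α₀/(α₀+β₀), so only n and the prior enter the weight.
The weight on the data is w = n/(α₀+β₀+n) = 21/(10.2+8.5+21) = 21/39.7 = 0.5290.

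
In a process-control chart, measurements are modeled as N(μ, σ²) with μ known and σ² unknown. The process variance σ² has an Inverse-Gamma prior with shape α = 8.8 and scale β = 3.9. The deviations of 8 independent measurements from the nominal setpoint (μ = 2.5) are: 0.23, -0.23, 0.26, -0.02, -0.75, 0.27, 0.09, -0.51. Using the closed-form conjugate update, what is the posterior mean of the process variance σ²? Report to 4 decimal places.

With known mean μ and an Inverse-Gamma(α, β) prior on σ², the Normal likelihood is conjugate: posterior is Inv-Gamma(α + n/2, β + Σ(xᵢ−μ)²/2).
Σ(xᵢ−μ)² = (0.23)² + (-0.23)² + (0.26)² + (-0.02)² + (-0.75)² + (0.27)² + (0.09)² + (-0.51)² = 1.0774.
Posterior: Inv-Gamma(8.8 + 8/2, 3.9 + 1.0774/2) = Inv-Gamma(12.80, 4.43870).
E[σ²|data] = β/(α−1) = 4.43870/11.80 = 0.3762.

0.3762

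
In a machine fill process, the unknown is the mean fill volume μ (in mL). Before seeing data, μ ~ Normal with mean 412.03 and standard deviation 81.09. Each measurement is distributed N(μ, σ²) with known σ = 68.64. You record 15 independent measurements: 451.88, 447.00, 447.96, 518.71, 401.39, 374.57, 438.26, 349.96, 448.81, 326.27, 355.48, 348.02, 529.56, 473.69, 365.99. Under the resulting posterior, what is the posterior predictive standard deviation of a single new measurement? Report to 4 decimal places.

For Normal data with known variance σ², a Normal(μ₀, σ₀²) prior on μ is conjugate. Posterior precision = 1/σ₀² + n/σ²; posterior mean is the precision-weighted average of μ₀ and x̄.
σ₀² = 81.09² = 6575.5881, σ² = 68.64² = 4711.4496; σ² + n·σ₀² = 4711.4496 + 15·6575.5881 = 103345.2711.
Posterior precision = 1/σ₀² + n/σ² = 1/6575.5881 + 15/4711.4496 = (σ² + n·σ₀²)/(σ₀²σ²) = 103345.2711/(6575.5881·4711.4496); posterior variance σₙ² = σ₀²σ²/(σ² + n·σ₀²) = 6575.5881·4711.4496/103345.2711 = 299.777161.
Predictive variance for one new observation = σₙ² + σ² = 6575.5881·4711.4496/103345.2711 + 4711.4496 = σ²·(σ₀² + 103345.2711)/103345.2711 = 4711.4496·109920.8592/103345.2711 = 5011.226761; SD = √(4711.4496·109920.8592/103345.2711) = 70.7900.

70.7900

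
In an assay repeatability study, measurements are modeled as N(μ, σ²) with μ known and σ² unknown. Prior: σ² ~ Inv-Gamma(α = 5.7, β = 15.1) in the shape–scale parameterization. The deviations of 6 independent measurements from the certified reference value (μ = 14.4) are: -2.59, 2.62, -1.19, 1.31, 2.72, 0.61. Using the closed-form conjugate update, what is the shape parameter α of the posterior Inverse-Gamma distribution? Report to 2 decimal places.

8.70

With known mean μ and an Inverse-Gamma(α, β) prior on σ², the Normal likelihood is conjugate: posterior is Inv-Gamma(α + n/2, β + Σ(xᵢ−μ)²/2).
Σ(xᵢ−μ)² = (-2.59)² + (2.62)² + (-1.19)² + (1.31)² + (2.72)² + (0.61)² = 24.4752.
Posterior: Inv-Gamma(5.7 + 6/2, 15.1 + 24.4752/2) = Inv-Gamma(8.70, 27.33760).
Posterior α = 8.70.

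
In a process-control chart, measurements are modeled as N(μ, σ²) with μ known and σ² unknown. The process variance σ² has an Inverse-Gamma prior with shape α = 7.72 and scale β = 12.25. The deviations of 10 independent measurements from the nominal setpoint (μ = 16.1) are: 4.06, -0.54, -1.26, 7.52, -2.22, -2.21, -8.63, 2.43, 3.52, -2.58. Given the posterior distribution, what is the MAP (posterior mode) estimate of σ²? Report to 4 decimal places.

With known mean μ and an Inverse-Gamma(α, β) prior on σ², the Normal likelihood is conjugate: posterior is Inv-Gamma(α + n/2, β + Σ(xᵢ−μ)²/2).
Σ(xᵢ−μ)² = (4.06)² + (-0.54)² + (-1.26)² + (7.52)² + (-2.22)² + (-2.21)² + (-8.63)² + (2.43)² + (3.52)² + (-2.58)² = 184.1543.
Posterior: Inv-Gamma(7.72 + 10/2, 12.25 + 184.1543/2) = Inv-Gamma(12.72, 104.32715).
Mode = β/(α+1) = 104.32715/13.72 = 7.6040.

7.6040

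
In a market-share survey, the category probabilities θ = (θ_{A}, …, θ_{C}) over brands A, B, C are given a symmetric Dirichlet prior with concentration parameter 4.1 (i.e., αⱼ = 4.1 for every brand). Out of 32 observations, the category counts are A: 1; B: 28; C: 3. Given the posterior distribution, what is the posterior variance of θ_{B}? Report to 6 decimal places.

0.004405

The Dirichlet prior is conjugate to the Multinomial likelihood: each posterior αⱼ = prior αⱼ + observed count nⱼ.
Posterior concentration: (5.1, 32.1, 7.1), total = 44.3.
Var[θ_j] = α_j(Σα−α_j)/((Σα)²(Σα+1)) = 32.1·12.2/(44.3²·45.3) = 0.004405.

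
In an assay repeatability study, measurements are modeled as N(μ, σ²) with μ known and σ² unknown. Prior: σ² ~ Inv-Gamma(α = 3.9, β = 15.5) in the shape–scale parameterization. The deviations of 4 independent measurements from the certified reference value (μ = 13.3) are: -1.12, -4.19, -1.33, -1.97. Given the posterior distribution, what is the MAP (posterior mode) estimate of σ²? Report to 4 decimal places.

4.0189

With known mean μ and an Inverse-Gamma(α, β) prior on σ², the Normal likelihood is conjugate: posterior is Inv-Gamma(α + n/2, β + Σ(xᵢ−μ)²/2).
Σ(xᵢ−μ)² = (-1.12)² + (-4.19)² + (-1.33)² + (-1.97)² = 24.4603.
Posterior: Inv-Gamma(3.9 + 4/2, 15.5 + 24.4603/2) = Inv-Gamma(5.90, 27.73015).
Mode = β/(α+1) = 27.73015/6.90 = 4.0189.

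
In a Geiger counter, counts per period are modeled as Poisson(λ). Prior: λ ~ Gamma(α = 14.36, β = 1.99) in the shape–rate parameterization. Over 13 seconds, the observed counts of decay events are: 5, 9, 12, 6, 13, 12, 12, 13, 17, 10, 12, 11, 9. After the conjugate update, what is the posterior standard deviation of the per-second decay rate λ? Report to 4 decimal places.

With a Gamma(shape α, rate β) prior, the Poisson likelihood is conjugate: the posterior is Gamma(α + ΣXᵢ, β + n).
Sum of counts S = 141 over n = 13 seconds.
Posterior: Gamma(α+S, β+n) = Gamma(14.36+141, 1.99+13) = Gamma(155.36, 14.99).
SD = √α/β = √155.36/14.99 = 0.8315.

0.8315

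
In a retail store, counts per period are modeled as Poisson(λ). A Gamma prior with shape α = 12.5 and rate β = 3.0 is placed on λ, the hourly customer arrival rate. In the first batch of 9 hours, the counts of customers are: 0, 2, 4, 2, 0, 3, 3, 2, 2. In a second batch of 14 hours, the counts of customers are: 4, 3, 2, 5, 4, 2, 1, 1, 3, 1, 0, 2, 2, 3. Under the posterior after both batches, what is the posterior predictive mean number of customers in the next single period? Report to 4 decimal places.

With a Gamma(shape α, rate β) prior, the Poisson likelihood is conjugate: the posterior is Gamma(α + ΣXᵢ, β + n).
Batch 1: sum of counts S = 18 over n = 9 hours.
After batch 1: Gamma(α+S, β+n) = Gamma(12.5+18, 3.0+9) = Gamma(30.5, 12.0).
Batch 2: sum of counts S = 33 over n = 14 hours.
After batch 2: Gamma(α+S, β+n) = Gamma(30.5+33, 12.0+14) = Gamma(63.5, 26.0).
The predictive distribution for one future period is NegBinom with mean α/β = 2.4423.

2.4423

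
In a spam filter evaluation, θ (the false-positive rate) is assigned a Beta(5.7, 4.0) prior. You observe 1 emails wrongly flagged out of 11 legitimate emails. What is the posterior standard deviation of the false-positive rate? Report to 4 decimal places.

The Beta prior is conjugate to a Binomial/Bernoulli likelihood; the update adds successes to α and failures to β.
Posterior: Beta(α+k, β+n−k) = Beta(5.7+1, 4.0+10) = Beta(6.7, 14.0).
Var = αβ/((α+β)²(α+β+1)) = 6.7·14.0/(20.7²·21.7) = 0.01008794; SD = √0.01008794 = 0.1004.

0.1004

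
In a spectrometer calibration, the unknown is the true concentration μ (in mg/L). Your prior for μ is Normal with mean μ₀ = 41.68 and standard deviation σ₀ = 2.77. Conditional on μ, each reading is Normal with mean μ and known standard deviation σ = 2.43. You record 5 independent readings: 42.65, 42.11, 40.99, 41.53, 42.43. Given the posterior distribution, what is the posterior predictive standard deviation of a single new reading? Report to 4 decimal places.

For Normal data with known variance σ², a Normal(μ₀, σ₀²) prior on μ is conjugate. Posterior precision = 1/σ₀² + n/σ²; posterior mean is the precision-weighted average of μ₀ and x̄.
σ₀² = 2.77² = 7.6729, σ² = 2.43² = 5.9049; σ² + n·σ₀² = 5.9049 + 5·7.6729 = 44.2694.
Posterior precision = 1/σ₀² + n/σ² = 1/7.6729 + 5/5.9049 = (σ² + n·σ₀²)/(σ₀²σ²) = 44.2694/(7.6729·5.9049); posterior variance σₙ² = σ₀²σ²/(σ² + n·σ₀²) = 7.6729·5.9049/44.2694 = 1.023454.
Predictive variance for one new observation = σₙ² + σ² = 7.6729·5.9049/44.2694 + 5.9049 = σ²·(σ₀² + 44.2694)/44.2694 = 5.9049·51.9423/44.2694 = 6.928354; SD = √(5.9049·51.9423/44.2694) = 2.6322.

2.6322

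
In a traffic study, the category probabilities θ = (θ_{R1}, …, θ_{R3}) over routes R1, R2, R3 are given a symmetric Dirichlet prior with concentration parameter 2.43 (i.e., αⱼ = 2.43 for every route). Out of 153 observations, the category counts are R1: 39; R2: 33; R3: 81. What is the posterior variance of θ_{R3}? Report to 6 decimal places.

The Dirichlet prior is conjugate to the Multinomial likelihood: each posterior αⱼ = prior αⱼ + observed count nⱼ.
Posterior concentration: (41.43, 35.43, 83.43), total = 160.29.
Var[θ_j] = α_j(Σα−α_j)/((Σα)²(Σα+1)) = 83.43·76.86/(160.29²·161.29) = 0.001547.

0.001547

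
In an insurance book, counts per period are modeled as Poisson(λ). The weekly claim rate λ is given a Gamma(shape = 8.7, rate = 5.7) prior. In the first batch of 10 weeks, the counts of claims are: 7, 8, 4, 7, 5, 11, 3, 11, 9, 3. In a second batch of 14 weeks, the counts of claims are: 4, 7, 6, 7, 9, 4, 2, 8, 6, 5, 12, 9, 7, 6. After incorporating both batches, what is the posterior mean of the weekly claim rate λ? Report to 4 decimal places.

5.6801

With a Gamma(shape α, rate β) prior, the Poisson likelihood is conjugate: the posterior is Gamma(α + ΣXᵢ, β + n).
Batch 1: sum of counts S = 68 over n = 10 weeks.
After batch 1: Gamma(α+S, β+n) = Gamma(8.7+68, 5.7+10) = Gamma(76.7, 15.7).
Batch 2: sum of counts S = 92 over n = 14 weeks.
After batch 2: Gamma(α+S, β+n) = Gamma(76.7+92, 15.7+14) = Gamma(168.7, 29.7).
Posterior mean = α/β = 168.7/29.7 = 5.6801.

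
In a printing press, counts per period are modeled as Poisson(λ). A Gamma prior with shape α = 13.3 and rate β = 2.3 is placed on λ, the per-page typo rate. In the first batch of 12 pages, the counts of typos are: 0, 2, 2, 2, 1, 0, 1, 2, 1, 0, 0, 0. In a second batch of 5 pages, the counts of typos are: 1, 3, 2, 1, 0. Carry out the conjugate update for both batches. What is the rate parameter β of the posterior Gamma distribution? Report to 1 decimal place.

With a Gamma(shape α, rate β) prior, the Poisson likelihood is conjugate: the posterior is Gamma(α + ΣXᵢ, β + n).
Batch 1: sum of counts S = 11 over n = 12 pages.
After batch 1: Gamma(α+S, β+n) = Gamma(13.3+11, 2.3+12) = Gamma(24.3, 14.3).
Batch 2: sum of counts S = 7 over n = 5 pages.
After batch 2: Gamma(α+S, β+n) = Gamma(24.3+7, 14.3+5) = Gamma(31.3, 19.3).
Posterior β = 19.3.

19.3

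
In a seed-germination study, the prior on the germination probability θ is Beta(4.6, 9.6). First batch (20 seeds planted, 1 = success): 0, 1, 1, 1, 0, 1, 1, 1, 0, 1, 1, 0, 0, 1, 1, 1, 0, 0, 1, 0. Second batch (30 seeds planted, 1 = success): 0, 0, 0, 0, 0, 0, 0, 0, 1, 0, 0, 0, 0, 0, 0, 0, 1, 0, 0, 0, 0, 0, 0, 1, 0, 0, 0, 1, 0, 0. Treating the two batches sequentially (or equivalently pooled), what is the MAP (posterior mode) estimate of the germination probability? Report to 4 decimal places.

0.3151

The Beta prior is conjugate to a Binomial/Bernoulli likelihood; the update adds successes to α and failures to β.
After batch 1: Beta(4.6+12, 9.6+8) = Beta(16.6, 17.6).
After batch 2: Beta(16.6+4, 17.6+26) = Beta(20.6, 43.6).
Mode of Beta(a,b) for a,b>1 is (a−1)/(a+b−2) = 19.6/62.2 = 0.3151.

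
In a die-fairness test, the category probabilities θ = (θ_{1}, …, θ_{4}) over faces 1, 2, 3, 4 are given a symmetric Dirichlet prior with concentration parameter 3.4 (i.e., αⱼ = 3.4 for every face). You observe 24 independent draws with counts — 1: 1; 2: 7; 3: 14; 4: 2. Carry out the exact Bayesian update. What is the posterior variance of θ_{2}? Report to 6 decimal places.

0.005184

The Dirichlet prior is conjugate to the Multinomial likelihood: each posterior αⱼ = prior αⱼ + observed count nⱼ.
Posterior concentration: (4.4, 10.4, 17.4, 5.4), total = 37.6.
Var[θ_j] = α_j(Σα−α_j)/((Σα)²(Σα+1)) = 10.4·27.2/(37.6²·38.6) = 0.005184.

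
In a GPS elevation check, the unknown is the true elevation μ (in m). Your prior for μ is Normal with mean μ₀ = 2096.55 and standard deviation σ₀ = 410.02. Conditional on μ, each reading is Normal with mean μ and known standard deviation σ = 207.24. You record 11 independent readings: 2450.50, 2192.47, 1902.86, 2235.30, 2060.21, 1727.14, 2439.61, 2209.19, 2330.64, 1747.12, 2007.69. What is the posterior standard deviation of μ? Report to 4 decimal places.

For Normal data with known variance σ², a Normal(μ₀, σ₀²) prior on μ is conjugate. Posterior precision = 1/σ₀² + n/σ²; posterior mean is the precision-weighted average of μ₀ and x̄.
σ₀² = 410.02² = 168116.4004, σ² = 207.24² = 42948.4176; σ² + n·σ₀² = 42948.4176 + 11·168116.4004 = 1892228.822.
Posterior precision = 1/σ₀² + n/σ² = 1/168116.4004 + 11/42948.4176 = (σ² + n·σ₀²)/(σ₀²σ²) = 1892228.822/(168116.4004·42948.4176); posterior variance σₙ² = σ₀²σ²/(σ² + n·σ₀²) = 168116.4004·42948.4176/1892228.822 = 3815.782365.
Posterior SD = √σₙ² = √(168116.4004·42948.4176/1892228.822) = 61.7720.

61.7720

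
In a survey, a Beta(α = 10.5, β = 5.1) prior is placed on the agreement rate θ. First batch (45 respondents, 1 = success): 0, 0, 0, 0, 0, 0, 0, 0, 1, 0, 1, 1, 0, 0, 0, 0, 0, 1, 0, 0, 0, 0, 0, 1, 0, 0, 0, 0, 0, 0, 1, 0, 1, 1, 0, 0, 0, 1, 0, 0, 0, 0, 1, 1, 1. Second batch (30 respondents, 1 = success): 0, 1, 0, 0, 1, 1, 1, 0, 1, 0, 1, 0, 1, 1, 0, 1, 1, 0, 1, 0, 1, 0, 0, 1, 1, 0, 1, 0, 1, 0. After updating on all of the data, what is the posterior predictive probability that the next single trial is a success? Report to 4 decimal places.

The Beta prior is conjugate to a Binomial/Bernoulli likelihood; the update adds successes to α and failures to β.
After batch 1: Beta(10.5+12, 5.1+33) = Beta(22.5, 38.1).
After batch 2: Beta(22.5+16, 38.1+14) = Beta(38.5, 52.1).
For a single future Bernoulli trial, P(success | data) = α/(α+β) = 0.4249.

0.4249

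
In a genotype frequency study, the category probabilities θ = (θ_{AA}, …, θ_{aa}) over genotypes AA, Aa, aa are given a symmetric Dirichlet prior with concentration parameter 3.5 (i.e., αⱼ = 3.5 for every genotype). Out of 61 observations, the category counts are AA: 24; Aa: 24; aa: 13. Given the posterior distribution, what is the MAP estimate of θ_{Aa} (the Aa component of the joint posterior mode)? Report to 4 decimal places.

0.3869

The Dirichlet prior is conjugate to the Multinomial likelihood: each posterior αⱼ = prior αⱼ + observed count nⱼ.
Posterior concentration: (27.5, 27.5, 16.5), total = 71.5.
Joint mode component: (α_{Aa}−1)/(Σα−K) = 26.5/68.5 = 0.3869.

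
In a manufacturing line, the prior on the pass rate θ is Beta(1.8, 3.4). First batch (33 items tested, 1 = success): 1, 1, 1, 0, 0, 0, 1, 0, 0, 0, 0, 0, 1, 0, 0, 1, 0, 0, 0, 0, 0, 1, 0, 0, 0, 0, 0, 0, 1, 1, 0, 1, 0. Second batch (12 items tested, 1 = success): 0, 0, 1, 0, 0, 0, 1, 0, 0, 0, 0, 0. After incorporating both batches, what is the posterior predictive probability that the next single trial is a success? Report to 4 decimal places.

0.2749

The Beta prior is conjugate to a Binomial/Bernoulli likelihood; the update adds successes to α and failures to β.
After batch 1: Beta(1.8+10, 3.4+23) = Beta(11.8, 26.4).
After batch 2: Beta(11.8+2, 26.4+10) = Beta(13.8, 36.4).
For a single future Bernoulli trial, P(success | data) = α/(α+β) = 0.2749.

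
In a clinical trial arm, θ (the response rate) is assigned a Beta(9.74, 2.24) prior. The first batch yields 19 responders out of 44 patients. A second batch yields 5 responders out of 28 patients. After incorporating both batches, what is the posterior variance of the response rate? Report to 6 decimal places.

The Beta prior is conjugate to a Binomial/Bernoulli likelihood; the update adds successes to α and failures to β.
After batch 1: Beta(9.74+19, 2.24+25) = Beta(28.74, 27.24).
After batch 2: Beta(28.74+5, 27.24+23) = Beta(33.74, 50.24).
Var = αβ/((α+β)²(α+β+1)) = 33.74·50.24/(83.98²·84.98) = 0.002828.

0.002828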